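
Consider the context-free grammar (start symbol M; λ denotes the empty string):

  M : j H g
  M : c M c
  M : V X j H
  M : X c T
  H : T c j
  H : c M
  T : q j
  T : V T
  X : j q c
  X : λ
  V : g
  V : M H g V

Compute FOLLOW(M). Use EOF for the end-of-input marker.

M is the start symbol, so EOF ∈ FOLLOW(M).
In M : c M c: add FIRST(c) = { c }.
In H : c M: M is at the end, add FOLLOW(H) = { EOF, c, g, j, q }.
In V : M H g V: add FIRST(H g V) = { c, g, j, q }.
Union: FOLLOW(M) = { EOF, c, g, j, q }.

{ EOF, c, g, j, q }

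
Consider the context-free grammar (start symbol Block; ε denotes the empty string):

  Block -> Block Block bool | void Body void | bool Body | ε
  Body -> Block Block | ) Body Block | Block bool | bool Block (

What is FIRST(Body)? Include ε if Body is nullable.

From Body -> Block Block: Block, Block nullable, take FIRST(Block) ∪ FIRST(Block) = { bool, void }; also ε since the whole RHS is nullable.
Body -> ) Body Block contributes {)}.
From Body -> Block bool: Block nullable, take FIRST(Block) ∪ {bool} = { bool, void }.
Body -> bool Block ( contributes {bool}.
Union: FIRST(Body) = { ), bool, void, ε }.

{ ), bool, void, ε }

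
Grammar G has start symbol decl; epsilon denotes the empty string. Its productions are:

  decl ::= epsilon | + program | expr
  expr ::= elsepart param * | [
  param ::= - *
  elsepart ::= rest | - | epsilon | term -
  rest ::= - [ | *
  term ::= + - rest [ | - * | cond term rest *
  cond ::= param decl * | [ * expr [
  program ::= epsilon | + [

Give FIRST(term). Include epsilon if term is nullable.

term ::= + - rest [ contributes {+}.
term ::= - * contributes {-}.
From term ::= cond term rest *: add FIRST(cond) = { -, [ }.
Union: FIRST(term) = { +, -, [ }.

{ +, -, [ }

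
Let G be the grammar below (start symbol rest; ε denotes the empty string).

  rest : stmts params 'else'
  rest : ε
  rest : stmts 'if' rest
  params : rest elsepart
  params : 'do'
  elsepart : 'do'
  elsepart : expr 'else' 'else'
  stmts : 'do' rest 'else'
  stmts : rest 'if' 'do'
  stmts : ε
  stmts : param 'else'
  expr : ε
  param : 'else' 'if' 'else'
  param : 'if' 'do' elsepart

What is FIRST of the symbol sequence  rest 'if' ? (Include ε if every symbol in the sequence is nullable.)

{ 'do', 'else', 'if' }

Add FIRST(rest)\{ε} = { 'do', 'else', 'if' }; rest is nullable, continue.
'if' is a terminal; add {'if'} and stop.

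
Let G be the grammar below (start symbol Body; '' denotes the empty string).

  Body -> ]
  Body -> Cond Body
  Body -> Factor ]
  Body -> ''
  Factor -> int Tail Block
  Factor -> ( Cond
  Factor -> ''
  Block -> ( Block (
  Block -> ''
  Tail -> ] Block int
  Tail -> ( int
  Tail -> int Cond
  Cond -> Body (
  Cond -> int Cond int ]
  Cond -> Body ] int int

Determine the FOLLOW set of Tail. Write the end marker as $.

{ (, ] }

In Factor -> int Tail Block: add FIRST(Block)\{''} = { ( }.
  Since Block is nullable, also add FOLLOW(Factor) = { ] }.
Union: FOLLOW(Tail) = { (, ] }.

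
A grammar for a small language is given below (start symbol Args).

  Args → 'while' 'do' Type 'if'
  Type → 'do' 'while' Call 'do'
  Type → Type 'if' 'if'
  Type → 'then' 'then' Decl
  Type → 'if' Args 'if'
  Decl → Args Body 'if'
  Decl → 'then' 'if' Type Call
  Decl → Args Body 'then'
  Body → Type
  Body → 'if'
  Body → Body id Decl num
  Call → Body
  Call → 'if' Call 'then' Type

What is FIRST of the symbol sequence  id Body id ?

id is a terminal; add {id} and stop.

{ id }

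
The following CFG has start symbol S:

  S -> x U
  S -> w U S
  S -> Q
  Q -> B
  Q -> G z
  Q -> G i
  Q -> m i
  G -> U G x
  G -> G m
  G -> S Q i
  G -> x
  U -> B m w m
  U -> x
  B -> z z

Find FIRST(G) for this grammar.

{ m, w, x, z }

From G -> U G x: add FIRST(U) = { x, z }.
From G -> G m: add FIRST(G) = { m, w, x, z }.
From G -> S Q i: add FIRST(S) = { m, w, x, z }.
G -> x contributes {x}.
Union: FIRST(G) = { m, w, x, z }.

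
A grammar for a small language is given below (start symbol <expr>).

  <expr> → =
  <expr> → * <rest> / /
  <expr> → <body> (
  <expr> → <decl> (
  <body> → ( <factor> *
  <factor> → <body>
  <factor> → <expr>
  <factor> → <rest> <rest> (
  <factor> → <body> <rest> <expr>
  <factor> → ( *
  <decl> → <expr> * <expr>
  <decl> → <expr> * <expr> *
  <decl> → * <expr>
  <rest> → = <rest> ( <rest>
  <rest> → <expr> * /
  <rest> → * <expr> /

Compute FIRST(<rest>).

{ (, *, = }

<rest> → = <rest> ( <rest> contributes {=}.
From <rest> → <expr> * /: add FIRST(<expr>) = { (, *, = }.
<rest> → * <expr> / contributes {*}.
Union: FIRST(<rest>) = { (, *, = }.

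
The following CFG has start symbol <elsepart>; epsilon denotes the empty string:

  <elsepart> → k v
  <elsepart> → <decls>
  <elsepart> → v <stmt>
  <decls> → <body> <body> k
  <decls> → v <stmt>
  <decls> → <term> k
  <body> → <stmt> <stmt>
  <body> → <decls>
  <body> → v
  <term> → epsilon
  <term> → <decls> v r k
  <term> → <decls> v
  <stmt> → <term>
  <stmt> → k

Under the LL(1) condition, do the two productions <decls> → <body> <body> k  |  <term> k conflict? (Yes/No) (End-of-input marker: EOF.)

Yes

FIRST(<body> <body> k) = { k, v } and FIRST(<term> k) = { k, v }.
Both contain k, so the two alternatives are not disjoint — LL(1) conflict.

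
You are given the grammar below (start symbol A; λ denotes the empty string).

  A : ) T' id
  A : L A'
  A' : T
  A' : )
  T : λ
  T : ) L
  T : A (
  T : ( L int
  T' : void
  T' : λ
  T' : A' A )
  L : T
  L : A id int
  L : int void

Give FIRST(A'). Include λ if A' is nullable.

{ (, ), id, int, λ }

From A' : T: add FIRST(T) = { (, ), id, int, λ } (including λ since T is nullable).
A' : ) contributes {)}.
Union: FIRST(A') = { (, ), id, int, λ }.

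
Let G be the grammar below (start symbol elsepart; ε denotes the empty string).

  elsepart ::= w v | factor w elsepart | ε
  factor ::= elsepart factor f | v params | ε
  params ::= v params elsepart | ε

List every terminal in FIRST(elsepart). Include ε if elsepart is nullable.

elsepart ::= w v contributes {w}.
From elsepart ::= factor w elsepart: factor nullable, take FIRST(factor) ∪ {w} = { f, v, w }.
elsepart ::= ε contributes ε.
Union: FIRST(elsepart) = { f, v, w, ε }.

{ f, v, w, ε }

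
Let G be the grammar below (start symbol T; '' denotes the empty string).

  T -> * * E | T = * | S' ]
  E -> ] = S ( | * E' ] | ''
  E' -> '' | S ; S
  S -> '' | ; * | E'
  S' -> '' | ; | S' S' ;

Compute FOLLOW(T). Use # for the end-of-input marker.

T is the start symbol, so # ∈ FOLLOW(T).
In T -> T = *: add FIRST(= *) = { = }.
Union: FOLLOW(T) = { #, = }.

{ #, = }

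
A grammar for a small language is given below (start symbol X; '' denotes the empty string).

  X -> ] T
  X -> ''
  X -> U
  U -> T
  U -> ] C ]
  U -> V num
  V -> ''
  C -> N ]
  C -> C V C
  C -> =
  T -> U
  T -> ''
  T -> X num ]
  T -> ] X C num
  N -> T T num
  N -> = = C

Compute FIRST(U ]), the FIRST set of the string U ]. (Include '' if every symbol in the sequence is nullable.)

Add FIRST(U)\{''} = { ], num }; U is nullable, continue.
] is a terminal; add {]} and stop.

{ ], num }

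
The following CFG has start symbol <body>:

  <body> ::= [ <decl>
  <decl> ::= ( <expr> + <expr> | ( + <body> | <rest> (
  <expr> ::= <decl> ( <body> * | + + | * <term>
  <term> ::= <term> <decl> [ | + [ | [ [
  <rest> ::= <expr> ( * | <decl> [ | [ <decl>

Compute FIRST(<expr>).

{ (, *, +, [ }

From <expr> ::= <decl> ( <body> *: add FIRST(<decl>) = { (, *, +, [ }.
<expr> ::= + + contributes {+}.
<expr> ::= * <term> contributes {*}.
Union: FIRST(<expr>) = { (, *, +, [ }.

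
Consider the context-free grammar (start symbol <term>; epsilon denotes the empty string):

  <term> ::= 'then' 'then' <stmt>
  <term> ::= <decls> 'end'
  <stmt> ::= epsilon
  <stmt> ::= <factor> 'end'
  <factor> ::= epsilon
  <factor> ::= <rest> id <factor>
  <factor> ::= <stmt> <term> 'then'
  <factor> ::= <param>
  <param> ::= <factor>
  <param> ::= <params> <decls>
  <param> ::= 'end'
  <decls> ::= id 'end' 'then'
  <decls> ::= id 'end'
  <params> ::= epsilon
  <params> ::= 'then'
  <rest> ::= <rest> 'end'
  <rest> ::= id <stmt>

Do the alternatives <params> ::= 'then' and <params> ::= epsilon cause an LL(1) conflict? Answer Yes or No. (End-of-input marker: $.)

No

FIRST('then') = { 'then' } and FIRST(epsilon) = { epsilon }.
The second is nullable but FOLLOW(<params>) = { id } is disjoint from FIRST of the first.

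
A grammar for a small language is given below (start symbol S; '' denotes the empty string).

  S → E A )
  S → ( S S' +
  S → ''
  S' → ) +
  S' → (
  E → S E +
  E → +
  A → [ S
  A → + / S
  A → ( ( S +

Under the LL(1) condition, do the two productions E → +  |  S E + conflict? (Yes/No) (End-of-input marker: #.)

FIRST(+) = { + } and FIRST(S E +) = { (, + }.
Both contain +, so the two alternatives are not disjoint — LL(1) conflict.

Yes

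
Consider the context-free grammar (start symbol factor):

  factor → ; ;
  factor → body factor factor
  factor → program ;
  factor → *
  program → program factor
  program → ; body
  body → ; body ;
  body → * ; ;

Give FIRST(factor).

factor → ; ; contributes {;}.
From factor → body factor factor: add FIRST(body) = { *, ; }.
From factor → program ;: add FIRST(program) = { ; }.
factor → * contributes {*}.
Union: FIRST(factor) = { *, ; }.

{ *, ; }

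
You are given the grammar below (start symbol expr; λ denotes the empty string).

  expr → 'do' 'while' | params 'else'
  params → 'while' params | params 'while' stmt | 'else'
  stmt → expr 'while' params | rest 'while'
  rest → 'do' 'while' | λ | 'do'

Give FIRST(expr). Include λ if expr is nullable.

{ 'do', 'else', 'while' }

expr → 'do' 'while' contributes {'do'}.
From expr → params 'else': add FIRST(params) = { 'else', 'while' }.
Union: FIRST(expr) = { 'do', 'else', 'while' }.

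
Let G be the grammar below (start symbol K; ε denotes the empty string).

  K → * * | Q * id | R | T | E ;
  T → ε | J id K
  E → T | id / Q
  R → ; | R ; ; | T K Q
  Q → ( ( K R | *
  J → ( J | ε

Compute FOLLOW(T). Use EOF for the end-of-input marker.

In K → T: T is at the end, add FOLLOW(K) = { EOF, (, *, ;, id }.
In E → T: T is at the end, add FOLLOW(E) = { ; }.
In R → T K Q: add FIRST(K Q) = { (, *, ;, id }.
Union: FOLLOW(T) = { EOF, (, *, ;, id }.

{ EOF, (, *, ;, id }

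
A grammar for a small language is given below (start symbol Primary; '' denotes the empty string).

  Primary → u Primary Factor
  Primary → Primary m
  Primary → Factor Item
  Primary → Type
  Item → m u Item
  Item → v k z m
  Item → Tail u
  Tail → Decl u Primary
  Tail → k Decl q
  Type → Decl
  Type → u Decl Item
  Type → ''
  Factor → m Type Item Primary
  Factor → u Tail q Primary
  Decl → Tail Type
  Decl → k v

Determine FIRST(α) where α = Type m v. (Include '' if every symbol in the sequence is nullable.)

{ k, m, u }

Add FIRST(Type)\{''} = { k, u }; Type is nullable, continue.
m is a terminal; add {m} and stop.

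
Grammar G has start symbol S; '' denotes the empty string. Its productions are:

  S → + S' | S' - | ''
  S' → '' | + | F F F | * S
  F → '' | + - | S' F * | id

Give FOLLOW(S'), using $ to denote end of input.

In S → + S': S' is at the end, add FOLLOW(S) = { $, *, +, -, id }.
In S → S' -: add FIRST(-) = { - }.
In F → S' F *: add FIRST(F *) = { *, +, id }.
Union: FOLLOW(S') = { $, *, +, -, id }.

{ $, *, +, -, id }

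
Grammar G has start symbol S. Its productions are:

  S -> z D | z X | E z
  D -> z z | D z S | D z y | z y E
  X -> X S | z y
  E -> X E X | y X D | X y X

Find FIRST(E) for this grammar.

{ y, z }

From E -> X E X: add FIRST(X) = { z }.
E -> y X D contributes {y}.
From E -> X y X: add FIRST(X) = { z }.
Union: FIRST(E) = { y, z }.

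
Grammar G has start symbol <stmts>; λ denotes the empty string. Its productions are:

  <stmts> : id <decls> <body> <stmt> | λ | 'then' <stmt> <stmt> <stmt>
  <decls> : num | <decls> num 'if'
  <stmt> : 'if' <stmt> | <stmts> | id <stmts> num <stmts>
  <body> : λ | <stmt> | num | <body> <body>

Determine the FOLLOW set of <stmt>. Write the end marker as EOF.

In <stmts> : id <decls> <body> <stmt>: <stmt> is at the end, add FOLLOW(<stmts>) = { EOF, 'if', 'then', id, num }.
In <stmts> : 'then' <stmt> <stmt> <stmt>: add FIRST(<stmt> <stmt>)\{λ} = { 'if', 'then', id }.
  Since <stmt> <stmt> is nullable, also add FOLLOW(<stmts>) = { EOF, 'if', 'then', id, num }.
In <stmts> : 'then' <stmt> <stmt> <stmt>: add FIRST(<stmt>)\{λ} = { 'if', 'then', id }.
  Since <stmt> is nullable, also add FOLLOW(<stmts>) = { EOF, 'if', 'then', id, num }.
In <stmts> : 'then' <stmt> <stmt> <stmt>: <stmt> is at the end, add FOLLOW(<stmts>) = { EOF, 'if', 'then', id, num }.
In <stmt> : 'if' <stmt>: <stmt> is at the end, add FOLLOW(<stmt>) = { EOF, 'if', 'then', id, num }.
In <body> : <stmt>: <stmt> is at the end, add FOLLOW(<body>) = { EOF, 'if', 'then', id, num }.
Union: FOLLOW(<stmt>) = { EOF, 'if', 'then', id, num }.

{ EOF, 'if', 'then', id, num }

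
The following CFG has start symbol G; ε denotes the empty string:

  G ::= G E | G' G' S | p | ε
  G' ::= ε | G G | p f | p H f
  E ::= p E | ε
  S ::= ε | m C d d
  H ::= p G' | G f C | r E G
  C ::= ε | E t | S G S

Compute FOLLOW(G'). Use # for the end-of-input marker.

In G ::= G' G' S: add FIRST(G' S)\{ε} = { m, p }.
  Since G' S is nullable, also add FOLLOW(G) = { #, d, f, m, p }.
In G ::= G' G' S: add FIRST(S)\{ε} = { m }.
  Since S is nullable, also add FOLLOW(G) = { #, d, f, m, p }.
In H ::= p G': G' is at the end, add FOLLOW(H) = { f }.
Union: FOLLOW(G') = { #, d, f, m, p }.

{ #, d, f, m, p }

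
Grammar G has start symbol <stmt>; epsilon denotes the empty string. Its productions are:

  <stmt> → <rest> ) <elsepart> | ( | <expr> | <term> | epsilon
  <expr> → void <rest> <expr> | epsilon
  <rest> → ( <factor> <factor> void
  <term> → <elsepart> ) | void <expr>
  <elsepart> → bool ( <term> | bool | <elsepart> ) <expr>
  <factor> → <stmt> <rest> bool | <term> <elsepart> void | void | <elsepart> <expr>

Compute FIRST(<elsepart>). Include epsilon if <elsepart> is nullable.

{ bool }

<elsepart> → bool ( <term> contributes {bool}.
<elsepart> → bool contributes {bool}.
From <elsepart> → <elsepart> ) <expr>: add FIRST(<elsepart>) = { bool }.
Union: FIRST(<elsepart>) = { bool }.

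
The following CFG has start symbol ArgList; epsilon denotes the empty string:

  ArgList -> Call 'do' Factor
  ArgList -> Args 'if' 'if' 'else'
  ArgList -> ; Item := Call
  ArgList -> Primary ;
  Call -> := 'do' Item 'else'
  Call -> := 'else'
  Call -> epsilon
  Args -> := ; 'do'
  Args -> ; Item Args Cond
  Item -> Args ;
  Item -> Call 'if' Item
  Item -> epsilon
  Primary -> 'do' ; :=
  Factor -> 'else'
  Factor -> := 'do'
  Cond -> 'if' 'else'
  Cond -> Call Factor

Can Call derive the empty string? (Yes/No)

Call has an epsilon-production, so Call ⇒ epsilon.

Yes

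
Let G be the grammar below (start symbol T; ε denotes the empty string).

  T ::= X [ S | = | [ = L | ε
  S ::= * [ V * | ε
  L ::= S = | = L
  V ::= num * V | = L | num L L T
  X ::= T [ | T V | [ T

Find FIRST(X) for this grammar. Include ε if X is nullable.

From X ::= T [: T nullable, take FIRST(T) ∪ {[} = { =, [, num }.
From X ::= T V: T nullable, take FIRST(T) ∪ FIRST(V) = { =, [, num }.
X ::= [ T contributes {[}.
Union: FIRST(X) = { =, [, num }.

{ =, [, num }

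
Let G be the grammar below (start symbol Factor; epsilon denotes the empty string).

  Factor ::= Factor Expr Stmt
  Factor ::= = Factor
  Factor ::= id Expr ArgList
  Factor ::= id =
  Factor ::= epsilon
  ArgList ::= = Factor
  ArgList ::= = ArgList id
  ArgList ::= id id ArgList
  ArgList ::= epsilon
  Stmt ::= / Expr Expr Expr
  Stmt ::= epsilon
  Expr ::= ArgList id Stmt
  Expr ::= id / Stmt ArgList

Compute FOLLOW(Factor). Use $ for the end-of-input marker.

Factor is the start symbol, so $ ∈ FOLLOW(Factor).
In Factor ::= Factor Expr Stmt: add FIRST(Expr Stmt) = { =, id }.
In Factor ::= = Factor: Factor is at the end, add FOLLOW(Factor) = { $, /, =, id }.
In ArgList ::= = Factor: Factor is at the end, add FOLLOW(ArgList) = { $, /, =, id }.
Union: FOLLOW(Factor) = { $, /, =, id }.

{ $, /, =, id }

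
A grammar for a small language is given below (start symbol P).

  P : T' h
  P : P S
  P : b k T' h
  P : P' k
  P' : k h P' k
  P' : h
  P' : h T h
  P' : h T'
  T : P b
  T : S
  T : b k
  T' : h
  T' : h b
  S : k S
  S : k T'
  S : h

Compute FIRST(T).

From T : P b: add FIRST(P) = { b, h, k }.
From T : S: add FIRST(S) = { h, k }.
T : b k contributes {b}.
Union: FIRST(T) = { b, h, k }.

{ b, h, k }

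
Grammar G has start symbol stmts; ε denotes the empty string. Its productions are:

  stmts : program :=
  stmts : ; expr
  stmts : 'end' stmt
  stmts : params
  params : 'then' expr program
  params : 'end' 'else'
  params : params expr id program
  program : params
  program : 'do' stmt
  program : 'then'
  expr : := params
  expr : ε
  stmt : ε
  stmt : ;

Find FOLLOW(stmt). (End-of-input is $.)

{ $, 'do', 'end', 'then', :=, id }

In stmts : 'end' stmt: stmt is at the end, add FOLLOW(stmts) = { $ }.
In program : 'do' stmt: stmt is at the end, add FOLLOW(program) = { $, 'do', 'end', 'then', :=, id }.
Union: FOLLOW(stmt) = { $, 'do', 'end', 'then', :=, id }.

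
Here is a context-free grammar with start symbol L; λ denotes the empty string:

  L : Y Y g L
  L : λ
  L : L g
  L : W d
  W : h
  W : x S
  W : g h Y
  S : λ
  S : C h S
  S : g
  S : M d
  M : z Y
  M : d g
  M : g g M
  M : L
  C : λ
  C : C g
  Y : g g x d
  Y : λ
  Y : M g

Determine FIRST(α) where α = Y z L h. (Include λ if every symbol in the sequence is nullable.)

{ d, g, h, x, z }

Add FIRST(Y)\{λ} = { d, g, h, x, z }; Y is nullable, continue.
z is a terminal; add {z} and stop.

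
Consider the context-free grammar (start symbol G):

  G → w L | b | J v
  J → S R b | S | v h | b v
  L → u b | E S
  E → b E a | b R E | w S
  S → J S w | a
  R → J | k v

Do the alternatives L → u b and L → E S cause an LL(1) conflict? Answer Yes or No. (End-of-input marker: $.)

No

FIRST(u b) = { u } and FIRST(E S) = { b, w }.
The FIRST sets are disjoint and neither alternative is nullable — no conflict.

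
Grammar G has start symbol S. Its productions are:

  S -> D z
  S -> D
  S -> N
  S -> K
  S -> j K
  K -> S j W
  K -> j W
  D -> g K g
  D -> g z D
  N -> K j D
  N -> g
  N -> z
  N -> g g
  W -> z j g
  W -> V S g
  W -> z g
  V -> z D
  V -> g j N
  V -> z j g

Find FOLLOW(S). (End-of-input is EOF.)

S is the start symbol, so EOF ∈ FOLLOW(S).
In K -> S j W: add FIRST(j W) = { j }.
In W -> V S g: add FIRST(g) = { g }.
Union: FOLLOW(S) = { EOF, g, j }.

{ EOF, g, j }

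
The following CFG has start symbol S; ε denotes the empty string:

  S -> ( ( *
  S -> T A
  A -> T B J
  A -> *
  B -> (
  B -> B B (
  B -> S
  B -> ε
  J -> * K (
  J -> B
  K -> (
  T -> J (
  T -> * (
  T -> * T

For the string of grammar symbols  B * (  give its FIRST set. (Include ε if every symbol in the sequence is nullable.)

{ (, * }

Add FIRST(B)\{ε} = { (, * }; B is nullable, continue.
* is a terminal; add {*} and stop.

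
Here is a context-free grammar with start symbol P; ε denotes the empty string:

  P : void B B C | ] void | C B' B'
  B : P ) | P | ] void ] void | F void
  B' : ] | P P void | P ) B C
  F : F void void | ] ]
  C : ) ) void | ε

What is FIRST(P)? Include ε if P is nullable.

P : void B B C contributes {void}.
P : ] void contributes {]}.
From P : C B' B': C nullable, take FIRST(C) ∪ FIRST(B') = { ), ], void }.
Union: FIRST(P) = { ), ], void }.

{ ), ], void }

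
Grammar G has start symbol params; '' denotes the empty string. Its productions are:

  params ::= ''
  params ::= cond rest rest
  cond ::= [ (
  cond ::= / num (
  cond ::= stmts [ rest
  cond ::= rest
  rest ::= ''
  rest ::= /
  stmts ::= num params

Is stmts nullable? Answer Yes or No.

No

Nullable nonterminals: cond, params, rest.
No production of stmts has an RHS whose symbols are all nullable, so stmts is not nullable.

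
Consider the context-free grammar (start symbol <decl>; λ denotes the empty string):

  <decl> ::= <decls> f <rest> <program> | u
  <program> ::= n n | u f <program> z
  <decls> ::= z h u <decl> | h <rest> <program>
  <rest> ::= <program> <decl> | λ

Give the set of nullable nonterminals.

{ <rest> }

Directly nullable (have an λ-production): <rest>.
No other nonterminal has a production whose RHS symbols are all nullable.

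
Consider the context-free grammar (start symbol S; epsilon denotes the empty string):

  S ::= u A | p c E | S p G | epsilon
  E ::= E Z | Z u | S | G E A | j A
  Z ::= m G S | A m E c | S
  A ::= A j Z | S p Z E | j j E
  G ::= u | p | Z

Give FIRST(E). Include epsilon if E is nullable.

From E ::= E Z: E, Z nullable, take FIRST(E) ∪ FIRST(Z) = { j, m, p, u }; also epsilon since the whole RHS is nullable.
From E ::= Z u: Z nullable, take FIRST(Z) ∪ {u} = { j, m, p, u }.
From E ::= S: add FIRST(S) = { p, u, epsilon } (including epsilon since S is nullable).
From E ::= G E A: G, E nullable, take FIRST(G) ∪ FIRST(E) ∪ FIRST(A) = { j, m, p, u }.
E ::= j A contributes {j}.
Union: FIRST(E) = { j, m, p, u, epsilon }.

{ j, m, p, u, epsilon }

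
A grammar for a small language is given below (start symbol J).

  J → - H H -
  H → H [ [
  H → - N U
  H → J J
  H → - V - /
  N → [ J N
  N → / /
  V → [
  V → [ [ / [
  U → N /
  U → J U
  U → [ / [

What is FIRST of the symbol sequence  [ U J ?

[ is a terminal; add {[} and stop.

{ [ }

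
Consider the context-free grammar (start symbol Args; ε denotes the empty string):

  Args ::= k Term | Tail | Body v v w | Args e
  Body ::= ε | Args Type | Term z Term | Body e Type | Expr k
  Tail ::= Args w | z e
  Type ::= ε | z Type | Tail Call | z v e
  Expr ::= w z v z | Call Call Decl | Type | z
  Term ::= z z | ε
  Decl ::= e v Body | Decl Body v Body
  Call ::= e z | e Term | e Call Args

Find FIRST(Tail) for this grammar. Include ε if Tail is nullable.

{ e, k, v, w, z }

From Tail ::= Args w: add FIRST(Args) = { e, k, v, w, z }.
Tail ::= z e contributes {z}.
Union: FIRST(Tail) = { e, k, v, w, z }.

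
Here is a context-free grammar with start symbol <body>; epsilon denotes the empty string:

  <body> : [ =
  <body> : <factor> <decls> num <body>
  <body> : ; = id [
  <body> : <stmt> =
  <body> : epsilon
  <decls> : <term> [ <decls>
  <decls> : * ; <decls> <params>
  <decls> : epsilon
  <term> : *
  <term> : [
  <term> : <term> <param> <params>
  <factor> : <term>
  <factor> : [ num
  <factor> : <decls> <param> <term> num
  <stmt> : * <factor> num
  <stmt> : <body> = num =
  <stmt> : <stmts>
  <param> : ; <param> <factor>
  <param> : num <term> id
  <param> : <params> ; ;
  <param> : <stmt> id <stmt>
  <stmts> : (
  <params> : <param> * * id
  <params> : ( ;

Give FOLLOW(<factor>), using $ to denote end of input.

{ (, *, ;, =, [, num }

In <body> : <factor> <decls> num <body>: add FIRST(<decls> num <body>) = { *, [, num }.
In <stmt> : * <factor> num: add FIRST(num) = { num }.
In <param> : ; <param> <factor>: <factor> is at the end, add FOLLOW(<param>) = { (, *, ;, =, [, num }.
Union: FOLLOW(<factor>) = { (, *, ;, =, [, num }.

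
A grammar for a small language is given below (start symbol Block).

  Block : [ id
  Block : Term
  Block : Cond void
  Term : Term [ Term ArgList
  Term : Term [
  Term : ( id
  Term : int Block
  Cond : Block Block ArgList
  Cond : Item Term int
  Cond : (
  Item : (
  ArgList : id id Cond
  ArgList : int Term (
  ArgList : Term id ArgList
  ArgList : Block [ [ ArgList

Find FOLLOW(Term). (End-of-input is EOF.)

In Block : Term: Term is at the end, add FOLLOW(Block) = { EOF, (, [, id, int }.
In Term : Term [ Term ArgList: add FIRST([ Term ArgList) = { [ }.
In Term : Term [ Term ArgList: add FIRST(ArgList) = { (, [, id, int }.
In Term : Term [: add FIRST([) = { [ }.
In Cond : Item Term int: add FIRST(int) = { int }.
In ArgList : int Term (: add FIRST(() = { ( }.
In ArgList : Term id ArgList: add FIRST(id ArgList) = { id }.
Union: FOLLOW(Term) = { EOF, (, [, id, int }.

{ EOF, (, [, id, int }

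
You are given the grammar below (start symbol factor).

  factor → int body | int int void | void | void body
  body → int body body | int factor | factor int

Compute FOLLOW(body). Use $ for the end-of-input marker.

{ $, int, void }

In factor → int body: body is at the end, add FOLLOW(factor) = { $, int, void }.
In factor → void body: body is at the end, add FOLLOW(factor) = { $, int, void }.
In body → int body body: add FIRST(body) = { int, void }.
In body → int body body: body is at the end, add FOLLOW(body) = { $, int, void }.
Union: FOLLOW(body) = { $, int, void }.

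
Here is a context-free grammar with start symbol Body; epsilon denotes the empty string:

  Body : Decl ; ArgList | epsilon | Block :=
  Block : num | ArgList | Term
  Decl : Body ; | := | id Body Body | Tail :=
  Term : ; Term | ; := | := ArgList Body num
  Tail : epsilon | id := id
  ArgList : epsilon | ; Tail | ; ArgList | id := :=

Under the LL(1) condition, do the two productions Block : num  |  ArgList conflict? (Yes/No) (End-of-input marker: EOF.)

FIRST(num) = { num } and FIRST(ArgList) = { ;, id, epsilon }.
The second is nullable but FOLLOW(Block) = { := } is disjoint from FIRST of the first.

No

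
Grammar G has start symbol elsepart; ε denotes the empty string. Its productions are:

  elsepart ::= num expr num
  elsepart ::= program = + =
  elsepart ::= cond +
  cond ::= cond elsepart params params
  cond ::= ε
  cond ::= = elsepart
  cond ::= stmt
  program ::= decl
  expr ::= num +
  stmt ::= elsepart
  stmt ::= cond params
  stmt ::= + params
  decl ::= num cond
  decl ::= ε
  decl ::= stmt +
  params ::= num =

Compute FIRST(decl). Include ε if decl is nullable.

decl ::= num cond contributes {num}.
decl ::= ε contributes ε.
From decl ::= stmt +: add FIRST(stmt) = { +, =, num }.
Union: FIRST(decl) = { +, =, num, ε }.

{ +, =, num, ε }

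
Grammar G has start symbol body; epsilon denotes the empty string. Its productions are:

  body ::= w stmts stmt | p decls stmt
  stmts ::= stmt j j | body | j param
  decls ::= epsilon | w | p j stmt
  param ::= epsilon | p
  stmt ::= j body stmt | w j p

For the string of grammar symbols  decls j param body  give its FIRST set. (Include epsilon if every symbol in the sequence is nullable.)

Add FIRST(decls)\{epsilon} = { p, w }; decls is nullable, continue.
j is a terminal; add {j} and stop.

{ j, p, w }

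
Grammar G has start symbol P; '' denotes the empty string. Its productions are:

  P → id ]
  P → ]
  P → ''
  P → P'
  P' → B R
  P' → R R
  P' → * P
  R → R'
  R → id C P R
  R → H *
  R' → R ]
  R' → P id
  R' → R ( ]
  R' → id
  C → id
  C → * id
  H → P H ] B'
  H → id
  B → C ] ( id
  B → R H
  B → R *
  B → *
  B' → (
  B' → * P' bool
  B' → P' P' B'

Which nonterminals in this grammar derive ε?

Directly nullable (have an ''-production): P.
No other nonterminal has a production whose RHS symbols are all nullable.

{ P }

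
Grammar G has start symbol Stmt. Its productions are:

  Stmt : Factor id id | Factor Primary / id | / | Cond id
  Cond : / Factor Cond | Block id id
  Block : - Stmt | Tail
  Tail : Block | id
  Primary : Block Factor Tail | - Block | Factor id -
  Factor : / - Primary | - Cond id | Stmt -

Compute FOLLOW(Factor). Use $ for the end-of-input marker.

{ -, /, id }

In Stmt : Factor id id: add FIRST(id id) = { id }.
In Stmt : Factor Primary / id: add FIRST(Primary / id) = { -, /, id }.
In Cond : / Factor Cond: add FIRST(Cond) = { -, /, id }.
In Primary : Block Factor Tail: add FIRST(Tail) = { -, id }.
In Primary : Factor id -: add FIRST(id -) = { id }.
Union: FOLLOW(Factor) = { -, /, id }.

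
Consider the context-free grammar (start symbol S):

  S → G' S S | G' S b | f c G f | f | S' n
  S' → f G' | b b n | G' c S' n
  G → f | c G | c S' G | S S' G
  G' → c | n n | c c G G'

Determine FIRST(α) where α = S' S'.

{ b, c, f, n }

Add FIRST(S') = { b, c, f, n }; S' is not nullable, stop.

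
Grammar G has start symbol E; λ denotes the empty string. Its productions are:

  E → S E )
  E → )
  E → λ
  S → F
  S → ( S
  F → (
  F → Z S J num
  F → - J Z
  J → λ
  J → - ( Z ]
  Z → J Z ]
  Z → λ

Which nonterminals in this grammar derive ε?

{ E, J, Z }

Directly nullable (have an λ-production): E, J, Z.
No other nonterminal has a production whose RHS symbols are all nullable.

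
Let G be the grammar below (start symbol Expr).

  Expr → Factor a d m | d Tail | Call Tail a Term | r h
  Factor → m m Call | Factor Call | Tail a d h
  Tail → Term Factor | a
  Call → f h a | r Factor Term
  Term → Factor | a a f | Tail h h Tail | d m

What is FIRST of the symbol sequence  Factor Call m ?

Add FIRST(Factor) = { a, d, m }; Factor is not nullable, stop.

{ a, d, m }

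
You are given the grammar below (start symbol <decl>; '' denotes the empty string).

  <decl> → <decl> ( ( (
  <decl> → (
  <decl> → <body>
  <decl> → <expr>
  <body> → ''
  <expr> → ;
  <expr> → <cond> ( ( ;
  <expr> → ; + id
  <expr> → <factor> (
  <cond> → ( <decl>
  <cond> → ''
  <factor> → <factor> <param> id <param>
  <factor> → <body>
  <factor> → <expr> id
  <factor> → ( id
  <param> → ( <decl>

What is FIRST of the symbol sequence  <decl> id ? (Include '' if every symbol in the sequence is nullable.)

Add FIRST(<decl>)\{''} = { (, ; }; <decl> is nullable, continue.
id is a terminal; add {id} and stop.

{ (, ;, id }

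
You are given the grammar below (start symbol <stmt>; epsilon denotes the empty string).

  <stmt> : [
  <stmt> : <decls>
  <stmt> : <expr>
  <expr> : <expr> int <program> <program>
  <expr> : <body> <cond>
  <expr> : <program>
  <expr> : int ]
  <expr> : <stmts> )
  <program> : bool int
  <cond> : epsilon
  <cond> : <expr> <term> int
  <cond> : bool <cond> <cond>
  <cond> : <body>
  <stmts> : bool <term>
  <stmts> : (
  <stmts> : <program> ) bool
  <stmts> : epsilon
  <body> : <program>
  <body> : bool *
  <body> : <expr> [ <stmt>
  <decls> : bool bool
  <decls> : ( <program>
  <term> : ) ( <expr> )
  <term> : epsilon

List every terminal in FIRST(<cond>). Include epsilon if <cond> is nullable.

{ (, ), bool, int, epsilon }

<cond> : epsilon contributes epsilon.
From <cond> : <expr> <term> int: add FIRST(<expr>) = { (, ), bool, int }.
<cond> : bool <cond> <cond> contributes {bool}.
From <cond> : <body>: add FIRST(<body>) = { (, ), bool, int }.
Union: FIRST(<cond>) = { (, ), bool, int, epsilon }.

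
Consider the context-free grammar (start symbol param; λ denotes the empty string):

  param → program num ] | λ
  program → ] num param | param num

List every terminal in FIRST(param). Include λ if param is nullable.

From param → program num ]: add FIRST(program) = { ], num }.
param → λ contributes λ.
Union: FIRST(param) = { ], num, λ }.

{ ], num, λ }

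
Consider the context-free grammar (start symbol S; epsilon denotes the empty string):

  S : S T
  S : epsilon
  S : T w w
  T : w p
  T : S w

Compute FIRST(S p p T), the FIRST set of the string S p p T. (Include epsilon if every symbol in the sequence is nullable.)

Add FIRST(S)\{epsilon} = { w }; S is nullable, continue.
p is a terminal; add {p} and stop.

{ p, w }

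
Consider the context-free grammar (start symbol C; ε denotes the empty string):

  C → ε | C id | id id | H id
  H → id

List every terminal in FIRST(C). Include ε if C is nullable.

C → ε contributes ε.
From C → C id: C nullable, take FIRST(C) ∪ {id} = { id }.
C → id id contributes {id}.
From C → H id: add FIRST(H) = { id }.
Union: FIRST(C) = { id, ε }.

{ id, ε }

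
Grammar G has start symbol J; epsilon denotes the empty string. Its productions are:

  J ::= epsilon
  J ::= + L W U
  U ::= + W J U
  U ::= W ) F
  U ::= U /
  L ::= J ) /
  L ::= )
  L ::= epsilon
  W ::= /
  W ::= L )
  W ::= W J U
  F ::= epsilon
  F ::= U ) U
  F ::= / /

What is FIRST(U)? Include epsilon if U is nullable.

{ ), +, / }

U ::= + W J U contributes {+}.
From U ::= W ) F: add FIRST(W) = { ), +, / }.
From U ::= U /: add FIRST(U) = { ), +, / }.
Union: FIRST(U) = { ), +, / }.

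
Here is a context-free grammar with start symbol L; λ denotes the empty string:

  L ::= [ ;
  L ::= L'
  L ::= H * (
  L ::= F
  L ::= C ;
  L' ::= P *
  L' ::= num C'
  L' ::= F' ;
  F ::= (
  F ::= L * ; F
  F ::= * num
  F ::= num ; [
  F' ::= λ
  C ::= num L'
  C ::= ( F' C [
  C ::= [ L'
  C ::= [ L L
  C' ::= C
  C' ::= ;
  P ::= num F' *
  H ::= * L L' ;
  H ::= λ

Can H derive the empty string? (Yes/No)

H has an λ-production, so H ⇒ λ.

Yes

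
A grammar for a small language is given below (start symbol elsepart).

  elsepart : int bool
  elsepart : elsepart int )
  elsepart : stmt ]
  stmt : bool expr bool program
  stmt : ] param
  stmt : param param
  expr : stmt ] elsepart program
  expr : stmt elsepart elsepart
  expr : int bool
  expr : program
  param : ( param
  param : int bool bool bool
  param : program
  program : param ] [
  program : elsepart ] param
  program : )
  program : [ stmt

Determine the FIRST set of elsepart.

{ (, ), [, ], bool, int }

elsepart : int bool contributes {int}.
From elsepart : elsepart int ): add FIRST(elsepart) = { (, ), [, ], bool, int }.
From elsepart : stmt ]: add FIRST(stmt) = { (, ), [, ], bool, int }.
Union: FIRST(elsepart) = { (, ), [, ], bool, int }.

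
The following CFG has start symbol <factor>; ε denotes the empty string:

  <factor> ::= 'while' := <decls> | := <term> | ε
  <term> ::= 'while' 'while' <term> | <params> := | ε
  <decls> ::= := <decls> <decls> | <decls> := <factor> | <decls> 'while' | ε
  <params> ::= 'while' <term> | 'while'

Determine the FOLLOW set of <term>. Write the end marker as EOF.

{ EOF, 'while', := }

In <factor> ::= := <term>: <term> is at the end, add FOLLOW(<factor>) = { EOF, 'while', := }.
In <term> ::= 'while' 'while' <term>: <term> is at the end, add FOLLOW(<term>) = { EOF, 'while', := }.
In <params> ::= 'while' <term>: <term> is at the end, add FOLLOW(<params>) = { := }.
Union: FOLLOW(<term>) = { EOF, 'while', := }.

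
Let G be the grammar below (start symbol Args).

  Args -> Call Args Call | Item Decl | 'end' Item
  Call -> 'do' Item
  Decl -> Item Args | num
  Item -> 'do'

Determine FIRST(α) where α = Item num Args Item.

Add FIRST(Item) = { 'do' }; Item is not nullable, stop.

{ 'do' }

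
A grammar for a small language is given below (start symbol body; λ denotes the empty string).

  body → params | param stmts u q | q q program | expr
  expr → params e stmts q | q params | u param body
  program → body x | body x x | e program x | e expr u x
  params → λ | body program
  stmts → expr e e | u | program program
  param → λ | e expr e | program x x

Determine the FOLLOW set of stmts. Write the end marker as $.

In body → param stmts u q: add FIRST(u q) = { u }.
In expr → params e stmts q: add FIRST(q) = { q }.
Union: FOLLOW(stmts) = { q, u }.

{ q, u }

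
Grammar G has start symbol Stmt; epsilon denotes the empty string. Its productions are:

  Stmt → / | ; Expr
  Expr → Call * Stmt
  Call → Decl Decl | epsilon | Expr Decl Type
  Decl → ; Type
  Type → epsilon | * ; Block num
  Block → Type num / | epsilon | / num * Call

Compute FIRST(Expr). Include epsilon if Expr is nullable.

From Expr → Call * Stmt: Call nullable, take FIRST(Call) ∪ {*} = { *, ; }.
Union: FIRST(Expr) = { *, ; }.

{ *, ; }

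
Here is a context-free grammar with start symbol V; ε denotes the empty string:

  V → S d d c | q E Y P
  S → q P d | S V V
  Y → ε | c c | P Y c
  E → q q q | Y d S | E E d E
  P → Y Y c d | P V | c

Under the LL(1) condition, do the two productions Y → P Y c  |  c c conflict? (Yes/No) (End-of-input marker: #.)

FIRST(P Y c) = { c } and FIRST(c c) = { c }.
Both contain c, so the two alternatives are not disjoint — LL(1) conflict.

Yes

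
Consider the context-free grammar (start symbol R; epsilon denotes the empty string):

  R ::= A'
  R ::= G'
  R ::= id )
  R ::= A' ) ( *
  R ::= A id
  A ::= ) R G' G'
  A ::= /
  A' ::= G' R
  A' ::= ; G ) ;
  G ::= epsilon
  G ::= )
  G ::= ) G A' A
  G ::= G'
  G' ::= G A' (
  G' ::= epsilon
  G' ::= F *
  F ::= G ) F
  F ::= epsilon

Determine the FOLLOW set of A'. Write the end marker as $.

In R ::= A': A' is at the end, add FOLLOW(R) = { $, (, ), *, /, ;, id }.
In R ::= A' ) ( *: add FIRST() ( *) = { ) }.
In G ::= ) G A' A: add FIRST(A) = { ), / }.
In G' ::= G A' (: add FIRST(() = { ( }.
Union: FOLLOW(A') = { $, (, ), *, /, ;, id }.

{ $, (, ), *, /, ;, id }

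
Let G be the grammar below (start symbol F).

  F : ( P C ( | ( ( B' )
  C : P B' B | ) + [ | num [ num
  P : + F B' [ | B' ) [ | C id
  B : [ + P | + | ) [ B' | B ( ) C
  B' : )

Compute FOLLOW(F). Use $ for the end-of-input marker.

F is the start symbol, so $ ∈ FOLLOW(F).
In P : + F B' [: add FIRST(B' [) = { ) }.
Union: FOLLOW(F) = { $, ) }.

{ $, ) }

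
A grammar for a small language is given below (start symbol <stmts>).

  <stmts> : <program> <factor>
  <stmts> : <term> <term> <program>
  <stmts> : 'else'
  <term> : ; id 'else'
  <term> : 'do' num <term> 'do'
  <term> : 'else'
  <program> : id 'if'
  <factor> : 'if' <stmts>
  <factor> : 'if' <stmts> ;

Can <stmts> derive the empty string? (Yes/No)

No nonterminal in this grammar is nullable.
No production of <stmts> has an RHS whose symbols are all nullable, so <stmts> is not nullable.

No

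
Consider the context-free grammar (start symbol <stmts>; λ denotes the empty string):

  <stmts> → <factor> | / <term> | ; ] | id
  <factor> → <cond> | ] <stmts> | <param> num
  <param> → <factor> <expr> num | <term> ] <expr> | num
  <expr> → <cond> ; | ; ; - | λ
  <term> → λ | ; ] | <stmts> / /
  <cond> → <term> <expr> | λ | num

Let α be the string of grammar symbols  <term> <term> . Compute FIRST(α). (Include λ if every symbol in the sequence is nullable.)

{ /, ;, ], id, num, λ }

Add FIRST(<term>)\{λ} = { /, ;, ], id, num }; <term> is nullable, continue.
Add FIRST(<term>)\{λ} = { /, ;, ], id, num }; <term> is nullable, continue.
Every symbol is nullable, so include λ.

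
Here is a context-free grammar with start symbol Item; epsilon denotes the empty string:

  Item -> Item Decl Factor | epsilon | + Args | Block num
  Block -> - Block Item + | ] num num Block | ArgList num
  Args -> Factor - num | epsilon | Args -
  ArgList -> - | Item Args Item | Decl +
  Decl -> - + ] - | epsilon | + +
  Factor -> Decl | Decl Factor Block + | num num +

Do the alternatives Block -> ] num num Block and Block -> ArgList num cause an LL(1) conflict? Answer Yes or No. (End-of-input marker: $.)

FIRST(] num num Block) = { ] } and FIRST(ArgList num) = { +, -, ], num }.
Both contain ], so the two alternatives are not disjoint — LL(1) conflict.

Yes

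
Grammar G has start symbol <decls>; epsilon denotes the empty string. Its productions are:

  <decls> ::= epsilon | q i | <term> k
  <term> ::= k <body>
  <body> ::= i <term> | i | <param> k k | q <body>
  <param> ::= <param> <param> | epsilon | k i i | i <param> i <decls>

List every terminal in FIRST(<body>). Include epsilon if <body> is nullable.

{ i, k, q }

<body> ::= i <term> contributes {i}.
<body> ::= i contributes {i}.
From <body> ::= <param> k k: <param> nullable, take FIRST(<param>) ∪ {k} = { i, k }.
<body> ::= q <body> contributes {q}.
Union: FIRST(<body>) = { i, k, q }.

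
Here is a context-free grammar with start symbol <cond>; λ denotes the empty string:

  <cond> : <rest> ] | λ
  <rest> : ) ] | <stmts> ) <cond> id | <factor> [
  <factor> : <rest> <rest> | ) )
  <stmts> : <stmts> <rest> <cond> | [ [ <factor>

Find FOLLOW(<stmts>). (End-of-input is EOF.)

In <rest> : <stmts> ) <cond> id: add FIRST() <cond> id) = { ) }.
In <stmts> : <stmts> <rest> <cond>: add FIRST(<rest> <cond>) = { ), [ }.
Union: FOLLOW(<stmts>) = { ), [ }.

{ ), [ }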